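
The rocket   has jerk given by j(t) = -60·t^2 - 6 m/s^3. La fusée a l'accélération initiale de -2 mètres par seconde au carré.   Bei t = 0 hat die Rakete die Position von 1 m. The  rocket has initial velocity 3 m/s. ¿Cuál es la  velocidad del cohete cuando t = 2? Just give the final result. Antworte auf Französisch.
À t = 2, v = -93.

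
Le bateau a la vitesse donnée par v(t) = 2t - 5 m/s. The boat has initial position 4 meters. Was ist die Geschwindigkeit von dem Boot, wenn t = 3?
Aus der Gleichung für die Geschwindigkeit v(t) = 2·t - 5, setzen wir t = 3 ein und erhalten v = 1.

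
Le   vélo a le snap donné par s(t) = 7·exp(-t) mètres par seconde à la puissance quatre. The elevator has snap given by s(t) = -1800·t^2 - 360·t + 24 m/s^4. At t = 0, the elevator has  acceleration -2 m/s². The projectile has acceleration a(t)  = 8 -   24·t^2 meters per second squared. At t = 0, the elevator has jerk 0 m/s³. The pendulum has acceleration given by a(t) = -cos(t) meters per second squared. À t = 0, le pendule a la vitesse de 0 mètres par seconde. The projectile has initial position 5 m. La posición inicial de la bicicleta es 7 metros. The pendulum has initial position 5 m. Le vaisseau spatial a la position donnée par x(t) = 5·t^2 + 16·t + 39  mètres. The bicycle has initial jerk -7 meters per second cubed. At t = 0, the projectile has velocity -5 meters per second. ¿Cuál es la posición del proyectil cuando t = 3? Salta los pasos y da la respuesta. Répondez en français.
À t = 3, x = -136.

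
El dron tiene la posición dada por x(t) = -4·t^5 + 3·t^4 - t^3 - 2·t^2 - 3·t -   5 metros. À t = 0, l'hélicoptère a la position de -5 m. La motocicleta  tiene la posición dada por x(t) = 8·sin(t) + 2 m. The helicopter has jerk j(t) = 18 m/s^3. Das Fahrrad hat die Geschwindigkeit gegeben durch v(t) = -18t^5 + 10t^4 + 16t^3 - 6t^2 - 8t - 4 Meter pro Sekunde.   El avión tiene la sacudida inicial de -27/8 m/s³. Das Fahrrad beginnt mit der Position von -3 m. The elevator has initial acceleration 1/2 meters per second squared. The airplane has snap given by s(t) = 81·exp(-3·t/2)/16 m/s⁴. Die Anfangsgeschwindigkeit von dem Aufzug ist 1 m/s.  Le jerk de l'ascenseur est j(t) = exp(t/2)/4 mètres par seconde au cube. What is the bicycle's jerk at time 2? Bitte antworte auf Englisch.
We must differentiate our velocity equation v(t) = -18·t^5 + 10·t^4 + 16·t^3 - 6·t^2 - 8·t - 4 2 times. Differentiating velocity, we get acceleration: a(t) = -90·t^4 + 40·t^3 + 48·t^2 - 12·t - 8. Differentiating acceleration, we get jerk: j(t) = -360·t^3 + 120·t^2 + 96·t - 12. From the given jerk equation j(t) = -360·t^3 + 120·t^2 + 96·t - 12, we substitute t = 2 to get j = -2220.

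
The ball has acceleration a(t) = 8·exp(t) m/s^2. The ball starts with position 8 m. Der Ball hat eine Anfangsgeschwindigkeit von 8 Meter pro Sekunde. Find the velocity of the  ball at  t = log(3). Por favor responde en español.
Necesitamos integrar nuestra ecuación de la aceleración a(t) = 8·exp(t) 1 vez. Tomando ∫a(t)dt y aplicando v(0) = 8, encontramos v(t) = 8·exp(t). De la ecuación de la velocidad v(t) = 8·exp(t), sustituimos t = log(3) para obtener v = 24.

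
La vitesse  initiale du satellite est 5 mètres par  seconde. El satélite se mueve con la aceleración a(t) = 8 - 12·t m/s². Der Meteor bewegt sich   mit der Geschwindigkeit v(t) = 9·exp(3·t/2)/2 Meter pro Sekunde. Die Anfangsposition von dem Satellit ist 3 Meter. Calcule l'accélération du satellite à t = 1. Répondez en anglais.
From the given acceleration equation a(t) = 8 - 12·t, we substitute t = 1 to get a = -4.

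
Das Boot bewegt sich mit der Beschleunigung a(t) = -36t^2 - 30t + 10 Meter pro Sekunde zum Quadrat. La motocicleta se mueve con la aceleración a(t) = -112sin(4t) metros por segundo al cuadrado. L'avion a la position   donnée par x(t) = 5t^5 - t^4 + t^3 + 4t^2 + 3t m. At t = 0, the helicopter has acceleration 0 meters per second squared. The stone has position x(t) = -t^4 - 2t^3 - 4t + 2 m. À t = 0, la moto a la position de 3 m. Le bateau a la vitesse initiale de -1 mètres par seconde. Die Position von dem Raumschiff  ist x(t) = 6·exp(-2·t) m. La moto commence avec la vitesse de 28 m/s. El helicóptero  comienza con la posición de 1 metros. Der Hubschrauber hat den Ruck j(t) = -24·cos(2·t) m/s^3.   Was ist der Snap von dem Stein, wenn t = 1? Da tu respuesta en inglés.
To solve this, we need to take 4 derivatives of our position equation x(t) = -t^4 - 2·t^3 - 4·t + 2. The derivative of position gives velocity: v(t) = -4·t^3 - 6·t^2 - 4. Taking d/dt of v(t), we find a(t) = -12·t^2 - 12·t. The derivative of acceleration gives jerk: j(t) = -24·t - 12. Differentiating jerk, we get snap: s(t) = -24. We have snap s(t) = -24. Substituting t = 1: s(1) = -24.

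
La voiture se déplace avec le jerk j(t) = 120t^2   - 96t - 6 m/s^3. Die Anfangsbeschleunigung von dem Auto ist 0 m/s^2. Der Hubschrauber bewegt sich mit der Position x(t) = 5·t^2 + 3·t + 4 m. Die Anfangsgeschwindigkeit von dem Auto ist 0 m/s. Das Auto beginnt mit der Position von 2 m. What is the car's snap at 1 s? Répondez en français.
En partant du jerk j(t) = 120·t^2 - 96·t - 6, nous prenons 1 dérivée. La dérivée du jerk donne le snap: s(t) = 240·t - 96. En utilisant s(t) = 240·t - 96 et en substituant t = 1, nous trouvons s = 144.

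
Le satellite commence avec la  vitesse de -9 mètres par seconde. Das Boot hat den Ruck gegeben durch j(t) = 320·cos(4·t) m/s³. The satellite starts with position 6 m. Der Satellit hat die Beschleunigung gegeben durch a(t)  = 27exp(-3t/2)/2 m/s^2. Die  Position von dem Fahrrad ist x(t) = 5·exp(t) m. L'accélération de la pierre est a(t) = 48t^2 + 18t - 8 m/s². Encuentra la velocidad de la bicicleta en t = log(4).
Partiendo de la posición x(t) = 5·exp(t), tomamos 1 derivada. Tomando d/dt de x(t), encontramos v(t) = 5·exp(t). Usando v(t) = 5·exp(t) y sustituyendo t = log(4), encontramos v = 20.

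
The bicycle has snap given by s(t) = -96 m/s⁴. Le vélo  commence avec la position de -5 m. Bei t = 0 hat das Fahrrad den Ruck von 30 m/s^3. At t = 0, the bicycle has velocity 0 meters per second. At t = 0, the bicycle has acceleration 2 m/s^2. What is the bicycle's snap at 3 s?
We have snap s(t) = -96. Substituting t = 3: s(3) = -96.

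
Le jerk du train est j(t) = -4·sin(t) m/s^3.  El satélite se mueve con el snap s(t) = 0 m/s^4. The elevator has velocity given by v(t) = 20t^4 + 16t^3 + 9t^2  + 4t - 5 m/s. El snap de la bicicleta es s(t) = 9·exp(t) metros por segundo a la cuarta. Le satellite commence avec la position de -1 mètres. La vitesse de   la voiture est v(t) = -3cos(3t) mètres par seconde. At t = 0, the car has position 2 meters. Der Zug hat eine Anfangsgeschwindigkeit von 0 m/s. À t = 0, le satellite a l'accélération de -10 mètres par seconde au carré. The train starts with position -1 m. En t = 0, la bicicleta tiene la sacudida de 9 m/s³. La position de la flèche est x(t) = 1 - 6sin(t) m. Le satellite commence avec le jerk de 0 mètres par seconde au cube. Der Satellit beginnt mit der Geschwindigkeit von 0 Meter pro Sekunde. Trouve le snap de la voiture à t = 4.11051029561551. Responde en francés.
En partant de la vitesse v(t) = -3·cos(3·t), nous prenons 3 dérivées. La dérivée de la vitesse donne l'accélération: a(t) = 9·sin(3·t). En prenant d/dt de a(t), nous trouvons j(t) = 27·cos(3·t). La dérivée du jerk donne le snap: s(t) = -81·sin(3·t). Nous avons le snap s(t) = -81·sin(3·t). En substituant t = 4.11051029561551: s(4.11051029561551) = 18.8476563336346.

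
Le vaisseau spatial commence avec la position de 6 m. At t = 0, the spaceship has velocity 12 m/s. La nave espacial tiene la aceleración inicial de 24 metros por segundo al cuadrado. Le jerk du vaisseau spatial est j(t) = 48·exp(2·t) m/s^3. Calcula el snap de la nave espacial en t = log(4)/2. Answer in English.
Starting from jerk j(t) = 48·exp(2·t), we take 1 derivative. Differentiating jerk, we get snap: s(t) = 96·exp(2·t). We have snap s(t) = 96·exp(2·t). Substituting t = log(4)/2: s(log(4)/2) = 384.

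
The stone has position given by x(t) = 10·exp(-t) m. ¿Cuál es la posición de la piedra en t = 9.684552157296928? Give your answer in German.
Mit x(t) = 10·exp(-t) und Einsetzen von t = 9.684552157296928, finden wir x = 0.000622375428629216.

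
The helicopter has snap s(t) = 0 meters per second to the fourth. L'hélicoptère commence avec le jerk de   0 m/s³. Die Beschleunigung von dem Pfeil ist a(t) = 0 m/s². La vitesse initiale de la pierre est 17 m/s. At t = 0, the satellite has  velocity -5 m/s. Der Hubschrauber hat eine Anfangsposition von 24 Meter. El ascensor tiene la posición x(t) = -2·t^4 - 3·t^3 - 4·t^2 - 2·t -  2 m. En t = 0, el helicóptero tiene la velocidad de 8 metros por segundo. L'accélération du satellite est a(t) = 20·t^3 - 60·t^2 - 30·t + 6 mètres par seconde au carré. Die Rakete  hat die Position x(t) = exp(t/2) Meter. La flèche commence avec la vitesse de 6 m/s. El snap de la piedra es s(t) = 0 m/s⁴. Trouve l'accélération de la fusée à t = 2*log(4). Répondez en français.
Nous devons dériver notre équation de la position x(t) = exp(t/2) 2 fois. En dérivant la position, nous obtenons la vitesse: v(t) = exp(t/2)/2. En prenant d/dt de v(t), nous trouvons a(t) = exp(t/2)/4. Nous avons l'accélération a(t) = exp(t/2)/4. En substituant t = 2*log(4): a(2*log(4)) = 1.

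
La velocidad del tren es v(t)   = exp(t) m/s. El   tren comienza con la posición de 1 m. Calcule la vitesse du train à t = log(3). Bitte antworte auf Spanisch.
Tenemos la velocidad v(t) = exp(t). Sustituyendo t = log(3): v(log(3)) = 3.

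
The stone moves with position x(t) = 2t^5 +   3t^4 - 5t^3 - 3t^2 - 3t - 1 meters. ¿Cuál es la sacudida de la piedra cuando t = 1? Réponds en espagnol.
Partiendo de la posición x(t) = 2·t^5 + 3·t^4 - 5·t^3 - 3·t^2 - 3·t - 1, tomamos 3 derivadas. La derivada de la posición da la velocidad: v(t) = 10·t^4 + 12·t^3 - 15·t^2 - 6·t - 3. La derivada de la velocidad da la aceleración: a(t) = 40·t^3 + 36·t^2 - 30·t - 6. La derivada de la aceleración da la sacudida: j(t) = 120·t^2 + 72·t - 30. De la ecuación de la sacudida j(t) = 120·t^2 + 72·t - 30, sustituimos t = 1 para obtener j = 162.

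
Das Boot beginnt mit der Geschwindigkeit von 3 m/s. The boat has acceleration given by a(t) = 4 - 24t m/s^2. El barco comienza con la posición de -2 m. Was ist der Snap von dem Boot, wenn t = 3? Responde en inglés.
Starting from acceleration a(t) = 4 - 24·t, we take 2 derivatives. The derivative of acceleration gives jerk: j(t) = -24. Differentiating jerk, we get snap: s(t) = 0. From the given snap equation s(t) = 0, we substitute t = 3 to get s = 0.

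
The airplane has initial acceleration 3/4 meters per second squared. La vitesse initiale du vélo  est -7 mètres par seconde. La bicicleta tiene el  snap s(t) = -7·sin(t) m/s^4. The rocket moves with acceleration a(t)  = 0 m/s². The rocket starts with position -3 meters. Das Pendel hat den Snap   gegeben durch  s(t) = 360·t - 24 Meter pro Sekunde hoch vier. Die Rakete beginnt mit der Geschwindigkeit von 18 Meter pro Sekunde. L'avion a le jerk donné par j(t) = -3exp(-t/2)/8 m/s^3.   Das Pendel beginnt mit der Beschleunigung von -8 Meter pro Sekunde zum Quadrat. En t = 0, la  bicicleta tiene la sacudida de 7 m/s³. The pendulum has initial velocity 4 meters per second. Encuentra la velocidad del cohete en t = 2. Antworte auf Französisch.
En partant de l'accélération a(t) = 0, nous prenons 1 primitive. L'intégrale de l'accélération, avec v(0) = 18, donne la vitesse: v(t) = 18. De l'équation de la vitesse v(t) = 18, nous substituons t = 2 pour obtenir v = 18.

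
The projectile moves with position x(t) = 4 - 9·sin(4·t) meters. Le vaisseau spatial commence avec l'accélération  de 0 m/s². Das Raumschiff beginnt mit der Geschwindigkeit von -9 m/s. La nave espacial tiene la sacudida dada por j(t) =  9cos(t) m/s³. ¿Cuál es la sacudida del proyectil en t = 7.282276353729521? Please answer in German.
Wir müssen unsere Gleichung für die Position x(t) = 4 - 9·sin(4·t) 3-mal ableiten. Mit d/dt von x(t) finden wir v(t) = -36·cos(4·t). Mit d/dt von v(t) finden wir a(t) = 144·sin(4·t). Durch Ableiten von der Beschleunigung erhalten wir den Ruck: j(t) = 576·cos(4·t). Wir haben den Ruck j(t) = 576·cos(4·t). Durch Einsetzen von t = 7.282276353729521: j(7.282276353729521) = -378.081151176205.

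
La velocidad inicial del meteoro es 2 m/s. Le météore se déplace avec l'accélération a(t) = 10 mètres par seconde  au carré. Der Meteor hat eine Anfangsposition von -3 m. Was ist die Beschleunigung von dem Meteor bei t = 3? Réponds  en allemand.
Mit a(t) = 10 und Einsetzen von t = 3, finden wir a = 10.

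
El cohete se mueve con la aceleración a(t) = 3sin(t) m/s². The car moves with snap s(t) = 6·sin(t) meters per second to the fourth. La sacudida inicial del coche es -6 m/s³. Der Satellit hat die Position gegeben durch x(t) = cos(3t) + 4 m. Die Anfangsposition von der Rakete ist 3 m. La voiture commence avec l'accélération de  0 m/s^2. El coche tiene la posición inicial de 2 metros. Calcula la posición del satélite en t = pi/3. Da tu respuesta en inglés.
From the given position equation x(t) = cos(3·t) + 4, we substitute t = pi/3 to get x = 3.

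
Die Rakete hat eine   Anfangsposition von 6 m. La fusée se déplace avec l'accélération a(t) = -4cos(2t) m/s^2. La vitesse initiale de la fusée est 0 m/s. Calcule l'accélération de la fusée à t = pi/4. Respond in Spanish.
Tenemos la aceleración a(t) = -4·cos(2·t). Sustituyendo t = pi/4: a(pi/4) = 0.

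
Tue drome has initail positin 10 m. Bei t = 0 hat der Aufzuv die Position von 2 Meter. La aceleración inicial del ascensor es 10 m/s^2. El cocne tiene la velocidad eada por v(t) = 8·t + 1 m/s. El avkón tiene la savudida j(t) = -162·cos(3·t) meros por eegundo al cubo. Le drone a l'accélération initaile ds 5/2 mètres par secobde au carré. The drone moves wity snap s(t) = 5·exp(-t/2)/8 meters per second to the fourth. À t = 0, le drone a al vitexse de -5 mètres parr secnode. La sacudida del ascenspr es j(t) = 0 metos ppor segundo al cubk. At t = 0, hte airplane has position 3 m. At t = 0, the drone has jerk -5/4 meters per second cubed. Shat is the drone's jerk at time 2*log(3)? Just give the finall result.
The answer is -5/12.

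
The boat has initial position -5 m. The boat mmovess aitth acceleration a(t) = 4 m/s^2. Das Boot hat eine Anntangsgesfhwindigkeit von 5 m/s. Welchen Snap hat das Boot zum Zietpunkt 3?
Um dies zu lösen, müssen wir 2 Ableitungen unserer Gleichung für die Beschleunigung a(t) = 4 nehmen. Mit d/dt von a(t) finden wir j(t) = 0. Mit d/dt von j(t) finden wir s(t) = 0. Mit s(t) = 0 und Einsetzen von t = 3, finden wir s = 0.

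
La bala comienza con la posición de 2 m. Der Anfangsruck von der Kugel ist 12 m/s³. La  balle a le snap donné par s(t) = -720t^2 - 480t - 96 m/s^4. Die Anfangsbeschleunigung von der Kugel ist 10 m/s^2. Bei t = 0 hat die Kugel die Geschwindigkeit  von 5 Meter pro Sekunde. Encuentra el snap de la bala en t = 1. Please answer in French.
De l'équation du snap s(t) = -720·t^2 - 480·t - 96, nous substituons t = 1 pour obtenir s = -1296.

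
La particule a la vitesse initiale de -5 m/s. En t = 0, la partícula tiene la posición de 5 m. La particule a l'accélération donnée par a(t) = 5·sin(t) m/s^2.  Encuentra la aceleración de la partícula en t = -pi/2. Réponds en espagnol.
Tenemos la aceleración a(t) = 5·sin(t). Sustituyendo t = -pi/2: a(-pi/2) = -5.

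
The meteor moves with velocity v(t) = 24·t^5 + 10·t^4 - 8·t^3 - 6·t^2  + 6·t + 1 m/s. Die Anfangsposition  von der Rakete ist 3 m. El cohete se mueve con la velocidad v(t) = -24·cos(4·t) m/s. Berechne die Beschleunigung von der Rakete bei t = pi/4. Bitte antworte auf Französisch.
Pour résoudre ceci, nous devons prendre 1 dérivée de notre équation de la vitesse v(t) = -24·cos(4·t). En dérivant la vitesse, nous obtenons l'accélération: a(t) = 96·sin(4·t). De l'équation de l'accélération a(t) = 96·sin(4·t), nous substituons t = pi/4 pour obtenir a = 0.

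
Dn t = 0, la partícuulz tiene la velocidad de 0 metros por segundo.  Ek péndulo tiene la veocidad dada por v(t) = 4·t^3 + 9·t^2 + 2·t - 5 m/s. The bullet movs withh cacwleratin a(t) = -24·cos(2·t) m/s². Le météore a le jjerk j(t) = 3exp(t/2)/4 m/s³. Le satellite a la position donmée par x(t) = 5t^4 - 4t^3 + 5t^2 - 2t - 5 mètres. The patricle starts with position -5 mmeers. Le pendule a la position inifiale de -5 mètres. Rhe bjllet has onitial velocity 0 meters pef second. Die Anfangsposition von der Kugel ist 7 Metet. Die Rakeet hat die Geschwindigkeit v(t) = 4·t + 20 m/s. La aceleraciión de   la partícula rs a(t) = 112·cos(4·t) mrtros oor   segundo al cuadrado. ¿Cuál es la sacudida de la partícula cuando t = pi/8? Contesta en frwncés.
Pour résoudre ceci, nous devons prendre 1 dérivée de notre équation de l'accélération a(t) = 112·cos(4·t). En dérivant l'accélération, nous obtenons le jerk: j(t) = -448·sin(4·t). De l'équation du jerk j(t) = -448·sin(4·t), nous substituons t = pi/8 pour obtenir j = -448.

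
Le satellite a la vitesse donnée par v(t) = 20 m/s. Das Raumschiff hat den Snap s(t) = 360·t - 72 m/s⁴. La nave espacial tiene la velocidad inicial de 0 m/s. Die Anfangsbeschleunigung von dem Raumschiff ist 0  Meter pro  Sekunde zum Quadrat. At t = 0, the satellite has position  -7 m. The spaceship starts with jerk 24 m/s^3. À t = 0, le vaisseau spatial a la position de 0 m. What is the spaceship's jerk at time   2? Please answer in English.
Starting from snap s(t) = 360·t - 72, we take 1 antiderivative. The antiderivative of snap is jerk. Using j(0) = 24, we get j(t) = 180·t^2 - 72·t + 24. Using j(t) = 180·t^2 - 72·t + 24 and substituting t = 2, we find j = 600.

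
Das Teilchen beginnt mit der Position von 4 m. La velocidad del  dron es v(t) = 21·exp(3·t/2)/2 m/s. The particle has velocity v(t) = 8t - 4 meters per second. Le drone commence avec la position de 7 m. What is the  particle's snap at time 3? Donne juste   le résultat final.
At t = 3, s = 0.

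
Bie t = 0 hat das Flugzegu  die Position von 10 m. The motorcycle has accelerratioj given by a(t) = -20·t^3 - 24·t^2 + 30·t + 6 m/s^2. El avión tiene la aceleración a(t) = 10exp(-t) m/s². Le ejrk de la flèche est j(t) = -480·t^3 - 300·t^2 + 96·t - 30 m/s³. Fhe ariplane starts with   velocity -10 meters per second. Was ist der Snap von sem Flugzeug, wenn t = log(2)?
Ausgehend von der Beschleunigung a(t) = 10·exp(-t), nehmen wir 2 Ableitungen. Mit d/dt von a(t) finden wir j(t) = -10·exp(-t). Durch Ableiten von dem Ruck erhalten wir den Snap: s(t) = 10·exp(-t). Mit s(t) = 10·exp(-t) und Einsetzen von t = log(2), finden wir s = 5.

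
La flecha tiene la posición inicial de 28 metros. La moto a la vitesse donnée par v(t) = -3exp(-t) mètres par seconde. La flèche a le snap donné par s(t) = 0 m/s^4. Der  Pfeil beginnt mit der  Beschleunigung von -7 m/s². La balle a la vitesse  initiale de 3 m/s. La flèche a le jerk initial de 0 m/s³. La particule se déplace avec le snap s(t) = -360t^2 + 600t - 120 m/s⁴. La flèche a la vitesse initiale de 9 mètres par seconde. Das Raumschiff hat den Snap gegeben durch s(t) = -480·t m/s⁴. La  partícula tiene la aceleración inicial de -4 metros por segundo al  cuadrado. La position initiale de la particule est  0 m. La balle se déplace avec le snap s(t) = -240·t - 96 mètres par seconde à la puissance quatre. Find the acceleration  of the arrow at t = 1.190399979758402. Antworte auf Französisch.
Nous devons intégrer notre équation du snap s(t) = 0 2 fois. La primitive du snap, avec j(0) = 0, donne le jerk: j(t) = 0. En intégrant le jerk et en utilisant la condition initiale a(0) = -7, nous obtenons a(t) = -7. Nous avons l'accélération a(t) = -7. En substituant t = 1.190399979758402: a(1.190399979758402) = -7.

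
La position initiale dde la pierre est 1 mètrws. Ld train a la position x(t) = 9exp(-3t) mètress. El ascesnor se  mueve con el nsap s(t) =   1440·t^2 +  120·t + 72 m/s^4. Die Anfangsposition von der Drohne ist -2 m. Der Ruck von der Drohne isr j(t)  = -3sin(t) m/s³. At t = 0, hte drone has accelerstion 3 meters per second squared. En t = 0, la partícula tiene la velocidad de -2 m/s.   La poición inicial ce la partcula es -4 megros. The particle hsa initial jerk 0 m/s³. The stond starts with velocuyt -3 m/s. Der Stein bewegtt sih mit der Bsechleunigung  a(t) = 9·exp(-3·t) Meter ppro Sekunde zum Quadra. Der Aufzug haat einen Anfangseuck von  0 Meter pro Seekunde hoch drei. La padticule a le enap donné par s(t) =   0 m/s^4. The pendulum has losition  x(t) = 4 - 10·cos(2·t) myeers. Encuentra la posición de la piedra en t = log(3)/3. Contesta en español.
Para resolver esto, necesitamos tomar 2 integrales de nuestra ecuación de la aceleración a(t) = 9·exp(-3·t). Integrando la aceleración y usando la condición inicial v(0) = -3, obtenemos v(t) = -3·exp(-3·t). Tomando ∫v(t)dt y aplicando x(0) = 1, encontramos x(t) = exp(-3·t). Tenemos la posición x(t) = exp(-3·t). Sustituyendo t = log(3)/3: x(log(3)/3) = 1/3.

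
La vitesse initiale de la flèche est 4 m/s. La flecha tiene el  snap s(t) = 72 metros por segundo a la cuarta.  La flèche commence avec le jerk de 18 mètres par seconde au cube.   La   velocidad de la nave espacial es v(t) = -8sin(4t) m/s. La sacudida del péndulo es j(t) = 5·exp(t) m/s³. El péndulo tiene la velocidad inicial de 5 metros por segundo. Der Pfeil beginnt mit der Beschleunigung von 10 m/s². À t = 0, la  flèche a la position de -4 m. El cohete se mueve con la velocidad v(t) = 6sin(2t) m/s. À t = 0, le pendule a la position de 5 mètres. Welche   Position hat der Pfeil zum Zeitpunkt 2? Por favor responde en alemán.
Wir müssen unsere Gleichung für den Snap s(t) = 72 4-mal integrieren. Das Integral von dem Snap ist der Ruck. Mit j(0) = 18 erhalten wir j(t) = 72·t + 18. Mit ∫j(t)dt und Anwendung von a(0) = 10, finden wir a(t) = 36·t^2 + 18·t + 10. Das Integral von der Beschleunigung, mit v(0) = 4, ergibt die Geschwindigkeit: v(t) = 12·t^3 + 9·t^2 + 10·t + 4. Die Stammfunktion von der Geschwindigkeit, mit x(0) = -4, ergibt die Position: x(t) = 3·t^4 + 3·t^3 + 5·t^2 + 4·t - 4. Aus der Gleichung für die Position x(t) = 3·t^4 + 3·t^3 + 5·t^2 + 4·t - 4, setzen wir t = 2 ein und erhalten x = 96.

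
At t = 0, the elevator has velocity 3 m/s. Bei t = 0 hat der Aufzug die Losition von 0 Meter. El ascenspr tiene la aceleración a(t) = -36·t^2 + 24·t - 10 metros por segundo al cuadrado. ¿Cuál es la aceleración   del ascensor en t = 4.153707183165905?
De la ecuación de la aceleración a(t) = -36·t^2 + 24·t - 10, sustituimos t = 4.153707183165905 para obtener a = -531.429228689444.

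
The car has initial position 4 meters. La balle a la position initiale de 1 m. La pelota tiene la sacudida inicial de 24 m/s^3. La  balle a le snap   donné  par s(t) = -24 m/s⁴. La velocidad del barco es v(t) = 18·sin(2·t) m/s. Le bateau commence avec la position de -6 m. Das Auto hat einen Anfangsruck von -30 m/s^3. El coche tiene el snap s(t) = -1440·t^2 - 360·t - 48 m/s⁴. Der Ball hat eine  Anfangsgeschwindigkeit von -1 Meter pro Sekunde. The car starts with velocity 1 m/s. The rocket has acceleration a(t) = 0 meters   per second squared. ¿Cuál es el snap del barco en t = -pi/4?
Debemos derivar nuestra ecuación de la velocidad v(t) = 18·sin(2·t) 3 veces. Tomando d/dt de v(t), encontramos a(t) = 36·cos(2·t). Tomando d/dt de a(t), encontramos j(t) = -72·sin(2·t). Derivando la sacudida, obtenemos el snap: s(t) = -144·cos(2·t). Tenemos el snap s(t) = -144·cos(2·t). Sustituyendo t = -pi/4: s(-pi/4) = 0.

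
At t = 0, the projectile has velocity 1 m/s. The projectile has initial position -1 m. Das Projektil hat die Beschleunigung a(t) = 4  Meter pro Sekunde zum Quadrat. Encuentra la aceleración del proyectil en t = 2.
Usando a(t) = 4 y sustituyendo t = 2, encontramos a = 4.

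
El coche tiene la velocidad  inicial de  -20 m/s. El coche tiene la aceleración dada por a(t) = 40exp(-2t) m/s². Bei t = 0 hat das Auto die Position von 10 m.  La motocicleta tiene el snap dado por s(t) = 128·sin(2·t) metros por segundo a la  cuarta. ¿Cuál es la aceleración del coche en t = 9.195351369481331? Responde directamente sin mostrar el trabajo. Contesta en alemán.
a(9.195351369481331) = 4.12172747737875E-7.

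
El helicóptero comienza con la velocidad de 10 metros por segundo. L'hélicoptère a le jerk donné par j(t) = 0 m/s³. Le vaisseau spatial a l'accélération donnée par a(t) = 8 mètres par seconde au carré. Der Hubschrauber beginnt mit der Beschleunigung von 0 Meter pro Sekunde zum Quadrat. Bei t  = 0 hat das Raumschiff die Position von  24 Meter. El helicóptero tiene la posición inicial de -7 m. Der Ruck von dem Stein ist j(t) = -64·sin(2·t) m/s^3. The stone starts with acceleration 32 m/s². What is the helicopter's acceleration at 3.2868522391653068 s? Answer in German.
Um dies zu lösen, müssen wir 1 Stammfunktion unserer Gleichung für den Ruck j(t) = 0 finden. Die Stammfunktion von dem Ruck ist die Beschleunigung. Mit a(0) = 0 erhalten wir a(t) = 0. Wir haben die Beschleunigung a(t) = 0. Durch Einsetzen von t = 3.2868522391653068: a(3.2868522391653068) = 0.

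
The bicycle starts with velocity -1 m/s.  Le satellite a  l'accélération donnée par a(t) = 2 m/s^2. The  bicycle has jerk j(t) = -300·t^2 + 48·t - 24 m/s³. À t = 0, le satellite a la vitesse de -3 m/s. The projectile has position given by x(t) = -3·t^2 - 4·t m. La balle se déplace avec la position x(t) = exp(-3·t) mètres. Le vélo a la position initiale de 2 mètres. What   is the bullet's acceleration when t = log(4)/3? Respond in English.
Starting from position x(t) = exp(-3·t), we take 2 derivatives. Taking d/dt of x(t), we find v(t) = -3·exp(-3·t). Differentiating velocity, we get acceleration: a(t) = 9·exp(-3·t). We have acceleration a(t) = 9·exp(-3·t). Substituting t = log(4)/3: a(log(4)/3) = 9/4.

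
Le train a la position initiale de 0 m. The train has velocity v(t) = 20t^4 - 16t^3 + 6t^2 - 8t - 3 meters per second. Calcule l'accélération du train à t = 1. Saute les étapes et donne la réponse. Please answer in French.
À t = 1, a = 36.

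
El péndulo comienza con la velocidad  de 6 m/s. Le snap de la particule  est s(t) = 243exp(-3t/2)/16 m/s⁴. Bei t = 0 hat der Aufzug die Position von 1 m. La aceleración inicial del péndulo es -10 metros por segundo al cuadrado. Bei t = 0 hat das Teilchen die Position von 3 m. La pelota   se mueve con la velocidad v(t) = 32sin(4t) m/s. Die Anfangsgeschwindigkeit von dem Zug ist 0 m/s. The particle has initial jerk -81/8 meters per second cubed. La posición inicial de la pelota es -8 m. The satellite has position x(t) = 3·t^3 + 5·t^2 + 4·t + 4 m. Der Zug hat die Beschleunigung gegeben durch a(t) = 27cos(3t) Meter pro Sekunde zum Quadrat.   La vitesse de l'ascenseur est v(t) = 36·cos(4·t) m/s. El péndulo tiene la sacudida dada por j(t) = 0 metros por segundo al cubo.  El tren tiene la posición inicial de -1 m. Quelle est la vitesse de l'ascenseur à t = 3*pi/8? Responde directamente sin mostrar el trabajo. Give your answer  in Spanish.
La velocidad en t = 3*pi/8 es v = 0.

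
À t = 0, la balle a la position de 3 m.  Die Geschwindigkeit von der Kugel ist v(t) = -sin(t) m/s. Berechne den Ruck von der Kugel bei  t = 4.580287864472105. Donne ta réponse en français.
En partant de la vitesse v(t) = -sin(t), nous prenons 2 dérivées. En prenant d/dt de v(t), nous trouvons a(t) = -cos(t). La dérivée de l'accélération donne le jerk: j(t) = sin(t). De l'équation du jerk j(t) = sin(t), nous substituons t = 4.580287864472105 pour obtenir j = -0.991287328837895.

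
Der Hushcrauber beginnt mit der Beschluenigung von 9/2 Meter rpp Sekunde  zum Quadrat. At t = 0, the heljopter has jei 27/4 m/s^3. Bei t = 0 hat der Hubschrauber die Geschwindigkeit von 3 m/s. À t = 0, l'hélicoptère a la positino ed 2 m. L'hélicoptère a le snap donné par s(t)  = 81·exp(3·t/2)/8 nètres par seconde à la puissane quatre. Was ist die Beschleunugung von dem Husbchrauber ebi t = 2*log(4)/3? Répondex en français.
Nous devons trouver l'intégrale de notre équation du snap s(t) = 81·exp(3·t/2)/8 2 fois. En prenant ∫s(t)dt et en appliquant j(0) = 27/4, nous trouvons j(t) = 27·exp(3·t/2)/4. La primitive du jerk est l'accélération. En utilisant a(0) = 9/2, nous obtenons a(t) = 9·exp(3·t/2)/2. Nous avons l'accélération a(t) = 9·exp(3·t/2)/2. En substituant t = 2*log(4)/3: a(2*log(4)/3) = 18.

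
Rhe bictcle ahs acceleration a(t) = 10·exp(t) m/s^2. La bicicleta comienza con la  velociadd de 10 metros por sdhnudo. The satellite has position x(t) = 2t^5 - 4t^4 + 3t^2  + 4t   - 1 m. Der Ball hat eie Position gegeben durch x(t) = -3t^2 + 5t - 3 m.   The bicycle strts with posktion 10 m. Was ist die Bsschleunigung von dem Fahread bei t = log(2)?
Aus der Gleichung für die Beschleunigung a(t) = 10·exp(t), setzen wir t = log(2) ein und erhalten a = 20.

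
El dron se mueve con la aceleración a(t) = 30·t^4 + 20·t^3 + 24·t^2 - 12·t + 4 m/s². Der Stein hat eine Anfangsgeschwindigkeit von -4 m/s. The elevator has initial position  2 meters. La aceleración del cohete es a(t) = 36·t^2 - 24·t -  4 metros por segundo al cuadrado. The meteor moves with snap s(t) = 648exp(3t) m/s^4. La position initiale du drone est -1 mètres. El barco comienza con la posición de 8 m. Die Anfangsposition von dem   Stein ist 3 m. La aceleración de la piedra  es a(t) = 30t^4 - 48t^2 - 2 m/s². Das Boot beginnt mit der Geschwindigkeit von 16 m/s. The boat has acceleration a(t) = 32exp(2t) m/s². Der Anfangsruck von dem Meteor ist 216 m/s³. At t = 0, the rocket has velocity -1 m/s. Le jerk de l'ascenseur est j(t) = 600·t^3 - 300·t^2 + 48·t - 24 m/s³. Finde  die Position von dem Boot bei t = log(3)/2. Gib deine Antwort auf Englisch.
To find the answer, we compute 2 antiderivatives of a(t) = 32·exp(2·t). The antiderivative of acceleration, with v(0) = 16, gives velocity: v(t) = 16·exp(2·t). Integrating velocity and using the initial condition x(0) = 8, we get x(t) = 8·exp(2·t). From the given position equation x(t) = 8·exp(2·t), we substitute t = log(3)/2 to get x = 24.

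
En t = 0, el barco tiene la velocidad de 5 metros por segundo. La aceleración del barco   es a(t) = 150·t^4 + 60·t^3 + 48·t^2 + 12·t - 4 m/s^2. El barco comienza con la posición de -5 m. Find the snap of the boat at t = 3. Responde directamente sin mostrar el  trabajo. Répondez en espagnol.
En t = 3, s = 17376.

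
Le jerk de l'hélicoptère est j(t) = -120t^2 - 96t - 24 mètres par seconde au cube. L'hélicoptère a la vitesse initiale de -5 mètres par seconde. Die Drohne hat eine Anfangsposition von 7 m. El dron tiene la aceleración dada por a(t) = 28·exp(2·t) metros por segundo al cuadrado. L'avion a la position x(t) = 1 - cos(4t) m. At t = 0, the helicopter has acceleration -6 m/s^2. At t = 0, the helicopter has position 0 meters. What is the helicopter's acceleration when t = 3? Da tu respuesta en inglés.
To solve this, we need to take 1 integral of our jerk equation j(t) = -120·t^2 - 96·t - 24. The integral of jerk, with a(0) = -6, gives acceleration: a(t) = -40·t^3 - 48·t^2 - 24·t - 6. Using a(t) = -40·t^3 - 48·t^2 - 24·t - 6 and substituting t = 3, we find a = -1590.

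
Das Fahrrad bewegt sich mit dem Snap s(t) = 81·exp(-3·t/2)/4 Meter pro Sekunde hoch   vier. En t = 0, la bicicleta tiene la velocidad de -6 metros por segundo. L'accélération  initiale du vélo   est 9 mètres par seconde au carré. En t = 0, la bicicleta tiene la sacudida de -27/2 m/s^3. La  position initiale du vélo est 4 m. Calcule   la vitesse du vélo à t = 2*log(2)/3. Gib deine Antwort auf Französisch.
Pour résoudre ceci, nous devons prendre 3 primitives de notre équation du snap s(t) = 81·exp(-3·t/2)/4. En intégrant le snap et en utilisant la condition initiale j(0) = -27/2, nous obtenons j(t) = -27·exp(-3·t/2)/2. En intégrant le jerk et en utilisant la condition initiale a(0) = 9, nous obtenons a(t) = 9·exp(-3·t/2). L'intégrale de l'accélération, avec v(0) = -6, donne la vitesse: v(t) = -6·exp(-3·t/2). De l'équation de la vitesse v(t) = -6·exp(-3·t/2), nous substituons t = 2*log(2)/3 pour obtenir v = -3.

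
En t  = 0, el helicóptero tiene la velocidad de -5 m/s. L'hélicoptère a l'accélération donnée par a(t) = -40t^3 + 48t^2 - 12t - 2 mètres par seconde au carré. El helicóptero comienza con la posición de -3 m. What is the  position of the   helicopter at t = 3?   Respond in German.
Um dies zu lösen, müssen wir 2 Integrale unserer Gleichung für die Beschleunigung a(t) = -40·t^3 + 48·t^2 - 12·t - 2 finden. Die Stammfunktion von der Beschleunigung, mit v(0) = -5, ergibt die Geschwindigkeit: v(t) = -10·t^4 + 16·t^3 - 6·t^2 - 2·t - 5. Durch Integration von der Geschwindigkeit und Verwendung der Anfangsbedingung x(0) = -3, erhalten wir x(t) = -2·t^5 + 4·t^4 - 2·t^3 - t^2 - 5·t - 3. Aus der Gleichung für die Position x(t) = -2·t^5 + 4·t^4 - 2·t^3 - t^2 - 5·t - 3, setzen wir t = 3 ein und erhalten x = -243.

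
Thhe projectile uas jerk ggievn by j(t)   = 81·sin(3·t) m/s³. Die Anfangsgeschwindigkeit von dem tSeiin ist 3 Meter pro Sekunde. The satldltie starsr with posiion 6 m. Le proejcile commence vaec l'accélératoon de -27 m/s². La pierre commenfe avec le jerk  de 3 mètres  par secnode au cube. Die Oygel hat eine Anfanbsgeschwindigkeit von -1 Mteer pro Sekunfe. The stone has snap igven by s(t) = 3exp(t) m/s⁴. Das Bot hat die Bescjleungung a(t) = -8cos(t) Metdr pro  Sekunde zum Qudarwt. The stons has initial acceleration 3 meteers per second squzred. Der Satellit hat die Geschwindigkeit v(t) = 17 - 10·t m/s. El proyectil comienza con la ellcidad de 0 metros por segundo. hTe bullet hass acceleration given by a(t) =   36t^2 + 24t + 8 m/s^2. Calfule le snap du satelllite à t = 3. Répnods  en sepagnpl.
Partiendo de la velocidad v(t) = 17 - 10·t, tomamos 3 derivadas. La derivada de la velocidad da la aceleración: a(t) = -10. Tomando d/dt de a(t), encontramos j(t) = 0. Derivando la sacudida, obtenemos el snap: s(t) = 0. Usando s(t) = 0 y sustituyendo t = 3, encontramos s = 0.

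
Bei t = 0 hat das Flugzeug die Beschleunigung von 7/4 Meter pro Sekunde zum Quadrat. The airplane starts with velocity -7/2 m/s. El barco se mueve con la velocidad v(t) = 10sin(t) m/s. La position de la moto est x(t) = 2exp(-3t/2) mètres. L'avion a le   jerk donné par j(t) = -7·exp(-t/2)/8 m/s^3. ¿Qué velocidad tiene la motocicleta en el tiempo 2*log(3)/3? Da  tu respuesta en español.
Partiendo de la posición x(t) = 2·exp(-3·t/2), tomamos 1 derivada. Tomando d/dt de x(t), encontramos v(t) = -3·exp(-3·t/2). De la ecuación de la velocidad v(t) = -3·exp(-3·t/2), sustituimos t = 2*log(3)/3 para obtener v = -1.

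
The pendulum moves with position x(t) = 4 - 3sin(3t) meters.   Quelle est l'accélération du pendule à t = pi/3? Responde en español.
Para resolver esto, necesitamos tomar 2 derivadas de nuestra ecuación de la posición x(t) = 4 - 3·sin(3·t). Tomando d/dt de x(t), encontramos v(t) = -9·cos(3·t). Tomando d/dt de v(t), encontramos a(t) = 27·sin(3·t). Tenemos la aceleración a(t) = 27·sin(3·t). Sustituyendo t = pi/3: a(pi/3) = 0.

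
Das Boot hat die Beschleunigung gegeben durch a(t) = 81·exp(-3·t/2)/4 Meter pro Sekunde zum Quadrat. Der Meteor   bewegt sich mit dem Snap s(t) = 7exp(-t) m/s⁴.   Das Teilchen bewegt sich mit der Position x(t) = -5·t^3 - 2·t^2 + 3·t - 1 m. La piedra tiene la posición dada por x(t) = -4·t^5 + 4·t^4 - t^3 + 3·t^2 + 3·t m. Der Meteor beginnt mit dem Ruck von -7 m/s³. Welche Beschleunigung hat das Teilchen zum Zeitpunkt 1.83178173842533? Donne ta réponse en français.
En partant de la position x(t) = -5·t^3 - 2·t^2 + 3·t - 1, nous prenons 2 dérivées. En prenant d/dt de x(t), nous trouvons v(t) = -15·t^2 - 4·t + 3. En prenant d/dt de v(t), nous trouvons a(t) = -30·t - 4. De l'équation de l'accélération a(t) = -30·t - 4, nous substituons t = 1.83178173842533 pour obtenir a = -58.9534521527599.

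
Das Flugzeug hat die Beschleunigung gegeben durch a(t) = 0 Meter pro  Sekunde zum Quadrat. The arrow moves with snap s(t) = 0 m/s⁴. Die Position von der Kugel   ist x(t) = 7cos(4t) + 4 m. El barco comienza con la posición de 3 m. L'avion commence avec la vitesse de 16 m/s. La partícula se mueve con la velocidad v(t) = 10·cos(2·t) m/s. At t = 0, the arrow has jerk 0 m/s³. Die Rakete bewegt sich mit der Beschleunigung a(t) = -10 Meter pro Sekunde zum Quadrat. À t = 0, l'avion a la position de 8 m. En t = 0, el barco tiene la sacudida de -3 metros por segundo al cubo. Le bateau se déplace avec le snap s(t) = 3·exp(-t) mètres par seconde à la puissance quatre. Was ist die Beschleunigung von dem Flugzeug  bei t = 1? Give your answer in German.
Aus der Gleichung für die Beschleunigung a(t) = 0, setzen wir t = 1 ein und erhalten a = 0.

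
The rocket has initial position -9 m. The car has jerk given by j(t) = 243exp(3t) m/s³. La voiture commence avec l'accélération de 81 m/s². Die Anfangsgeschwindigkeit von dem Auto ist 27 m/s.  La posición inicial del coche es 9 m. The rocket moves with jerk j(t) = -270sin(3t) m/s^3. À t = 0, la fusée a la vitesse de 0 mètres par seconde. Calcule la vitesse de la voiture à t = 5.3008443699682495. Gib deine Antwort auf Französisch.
Nous devons trouver la primitive de notre équation du jerk j(t) = 243·exp(3·t) 2 fois. La primitive du jerk est l'accélération. En utilisant a(0) = 81, nous obtenons a(t) = 81·exp(3·t). En prenant ∫a(t)dt et en appliquant v(0) = 27, nous trouvons v(t) = 27·exp(3·t). De l'équation de la vitesse v(t) = 27·exp(3·t), nous substituons t = 5.3008443699682495 pour obtenir v = 217643720.876432.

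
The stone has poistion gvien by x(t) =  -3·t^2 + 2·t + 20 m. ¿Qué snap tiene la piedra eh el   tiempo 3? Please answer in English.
To solve this, we need to take 4 derivatives of our position equation x(t) = -3·t^2 + 2·t + 20. Taking d/dt of x(t), we find v(t) = 2 - 6·t. Taking d/dt of v(t), we find a(t) = -6. Taking d/dt of a(t), we find j(t) = 0. The derivative of jerk gives snap: s(t) = 0. From the given snap equation s(t) = 0, we substitute t = 3 to get s = 0.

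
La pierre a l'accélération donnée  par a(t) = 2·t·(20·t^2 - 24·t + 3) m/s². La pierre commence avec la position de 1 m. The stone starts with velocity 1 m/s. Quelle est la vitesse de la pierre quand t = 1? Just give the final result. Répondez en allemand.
Bei t = 1, v = -2.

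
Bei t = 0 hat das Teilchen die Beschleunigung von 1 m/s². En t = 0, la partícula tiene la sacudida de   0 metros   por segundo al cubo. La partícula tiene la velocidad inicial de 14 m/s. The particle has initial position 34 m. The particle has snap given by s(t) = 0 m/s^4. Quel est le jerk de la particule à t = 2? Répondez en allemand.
Um dies zu lösen, müssen wir 1 Integral unserer Gleichung für den Snap s(t) = 0 finden. Die Stammfunktion von dem Snap, mit j(0) = 0, ergibt den Ruck: j(t) = 0. Aus der Gleichung für den Ruck j(t) = 0, setzen wir t = 2 ein und erhalten j = 0.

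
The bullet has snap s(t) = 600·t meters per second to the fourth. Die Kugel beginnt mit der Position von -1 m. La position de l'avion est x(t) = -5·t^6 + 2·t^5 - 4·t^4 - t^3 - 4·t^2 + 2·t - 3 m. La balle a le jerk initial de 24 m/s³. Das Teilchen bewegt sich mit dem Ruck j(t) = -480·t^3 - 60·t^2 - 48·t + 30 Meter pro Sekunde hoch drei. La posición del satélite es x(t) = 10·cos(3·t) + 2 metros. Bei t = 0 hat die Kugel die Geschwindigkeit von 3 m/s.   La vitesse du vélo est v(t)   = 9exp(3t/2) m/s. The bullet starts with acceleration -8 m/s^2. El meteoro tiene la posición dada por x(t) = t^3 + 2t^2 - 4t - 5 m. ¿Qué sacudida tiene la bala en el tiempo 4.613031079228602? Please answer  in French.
En partant du snap s(t) = 600·t, nous prenons 1 primitive. En intégrant le snap et en utilisant la condition initiale j(0) = 24, nous obtenons j(t) = 300·t^2 + 24. En utilisant j(t) = 300·t^2 + 24 et en substituant t = 4.613031079228602, nous trouvons j = 6408.01672137870.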